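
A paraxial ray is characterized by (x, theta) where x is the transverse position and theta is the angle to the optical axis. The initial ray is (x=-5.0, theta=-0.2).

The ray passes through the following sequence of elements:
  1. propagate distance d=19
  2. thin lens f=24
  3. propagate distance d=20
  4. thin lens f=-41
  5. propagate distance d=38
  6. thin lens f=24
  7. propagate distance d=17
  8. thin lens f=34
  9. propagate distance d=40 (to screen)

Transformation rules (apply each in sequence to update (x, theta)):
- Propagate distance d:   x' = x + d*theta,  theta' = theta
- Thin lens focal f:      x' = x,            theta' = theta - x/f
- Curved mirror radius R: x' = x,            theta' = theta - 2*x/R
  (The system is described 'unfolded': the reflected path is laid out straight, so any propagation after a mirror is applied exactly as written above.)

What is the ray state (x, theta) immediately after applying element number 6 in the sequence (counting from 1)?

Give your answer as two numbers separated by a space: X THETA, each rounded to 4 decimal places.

Initial: x=-5.0000 theta=-0.2000
After 1 (propagate distance d=19): x=-8.8000 theta=-0.2000
After 2 (thin lens f=24): x=-8.8000 theta=1/6 (≈0.1667)
After 3 (propagate distance d=20): x=-82/15 (≈-5.4667) theta=1/6 (≈0.1667)
After 4 (thin lens f=-41): x=-82/15 (≈-5.4667) theta=1/30 (≈0.0333)
After 5 (propagate distance d=38): x=-4.2000 theta=1/30 (≈0.0333)
After 6 (thin lens f=24): x=-4.2000 theta=5/24 (≈0.2083)
Rounded to 4 decimal places: x = -4.2000, theta = 0.2083

Answer: -4.2000 0.2083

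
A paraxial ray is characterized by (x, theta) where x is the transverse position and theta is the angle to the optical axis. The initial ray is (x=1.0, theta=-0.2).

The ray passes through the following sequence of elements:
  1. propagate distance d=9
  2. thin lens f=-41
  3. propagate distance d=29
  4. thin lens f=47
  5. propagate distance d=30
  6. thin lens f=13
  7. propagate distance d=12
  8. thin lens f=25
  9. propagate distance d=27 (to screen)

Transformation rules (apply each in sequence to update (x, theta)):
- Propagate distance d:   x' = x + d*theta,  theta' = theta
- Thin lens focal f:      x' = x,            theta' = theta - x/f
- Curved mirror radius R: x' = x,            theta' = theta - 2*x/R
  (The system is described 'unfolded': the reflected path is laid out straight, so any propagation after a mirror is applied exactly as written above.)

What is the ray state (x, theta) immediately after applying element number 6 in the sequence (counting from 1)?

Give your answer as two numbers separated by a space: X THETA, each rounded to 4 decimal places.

Initial: x=1.0000 theta=-0.2000
After 1 (propagate distance d=9): x=-0.8000 theta=-0.2000
After 2 (thin lens f=-41): x=-0.8000 theta=-9/41 (≈-0.2195)
After 3 (propagate distance d=29): x=-1469/205 (≈-7.1659) theta=-9/41 (≈-0.2195)
After 4 (thin lens f=47): x=-1469/205 (≈-7.1659) theta=-646/9635 (≈-0.0670)
After 5 (propagate distance d=30): x=-88423/9635 (≈-9.1773) theta=-646/9635 (≈-0.0670)
After 6 (thin lens f=13): x=-88423/9635 (≈-9.1773) theta=16005/25051 (≈0.6389)
Rounded to 4 decimal places: x = -9.1773, theta = 0.6389

Answer: -9.1773 0.6389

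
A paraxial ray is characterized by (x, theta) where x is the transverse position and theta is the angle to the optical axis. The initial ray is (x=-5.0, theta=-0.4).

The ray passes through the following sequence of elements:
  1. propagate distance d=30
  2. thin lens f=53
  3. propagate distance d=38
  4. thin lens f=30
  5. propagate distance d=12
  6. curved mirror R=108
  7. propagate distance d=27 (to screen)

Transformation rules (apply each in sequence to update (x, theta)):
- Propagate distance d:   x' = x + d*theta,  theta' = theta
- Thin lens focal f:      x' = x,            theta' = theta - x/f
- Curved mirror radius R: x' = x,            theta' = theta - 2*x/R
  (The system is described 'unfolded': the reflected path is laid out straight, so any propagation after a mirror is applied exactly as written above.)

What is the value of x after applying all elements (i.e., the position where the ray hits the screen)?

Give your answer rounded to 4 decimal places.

Initial: x=-5.0000 theta=-0.4000
After 1 (propagate distance d=30): x=-17.0000 theta=-0.4000
After 2 (thin lens f=53): x=-17.0000 theta=-21/265 (≈-0.0792)
After 3 (propagate distance d=38): x=-5303/265 (≈-20.0113) theta=-21/265 (≈-0.0792)
After 4 (thin lens f=30): x=-5303/265 (≈-20.0113) theta=4673/7950 (≈0.5878)
After 5 (propagate distance d=12): x=-17169/1325 (≈-12.9577) theta=4673/7950 (≈0.5878)
After 6 (curved mirror R=108): x=-17169/1325 (≈-12.9577) theta=9871/11925 (≈0.8278)
After 7 (propagate distance d=27 (to screen)): x=12444/1325 (≈9.3917) theta=9871/11925 (≈0.8278)
Rounded to 4 decimal places: x = 9.3917

Answer: 9.3917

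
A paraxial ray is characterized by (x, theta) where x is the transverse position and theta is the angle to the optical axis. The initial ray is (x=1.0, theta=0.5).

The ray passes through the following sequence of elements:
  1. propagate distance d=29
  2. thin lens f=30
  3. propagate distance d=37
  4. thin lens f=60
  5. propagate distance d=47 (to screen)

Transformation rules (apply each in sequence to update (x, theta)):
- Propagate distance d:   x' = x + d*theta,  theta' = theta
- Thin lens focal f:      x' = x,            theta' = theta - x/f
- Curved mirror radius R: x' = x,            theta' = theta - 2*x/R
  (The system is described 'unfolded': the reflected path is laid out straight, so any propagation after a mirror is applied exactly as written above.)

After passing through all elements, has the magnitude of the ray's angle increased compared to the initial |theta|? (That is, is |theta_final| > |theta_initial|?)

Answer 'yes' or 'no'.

Initial: x=1.0000 theta=0.5000
After 1 (propagate distance d=29): x=15.5000 theta=0.5000
After 2 (thin lens f=30): x=15.5000 theta=-1/60 (≈-0.0167)
After 3 (propagate distance d=37): x=893/60 (≈14.8833) theta=-1/60 (≈-0.0167)
After 4 (thin lens f=60): x=893/60 (≈14.8833) theta=-953/3600 (≈-0.2647)
After 5 (propagate distance d=47 (to screen)): x=8789/3600 (≈2.4414) theta=-953/3600 (≈-0.2647)
|theta_initial|=0.5000 |theta_final|=953/3600 (≈0.2647) -> not increased

Answer: no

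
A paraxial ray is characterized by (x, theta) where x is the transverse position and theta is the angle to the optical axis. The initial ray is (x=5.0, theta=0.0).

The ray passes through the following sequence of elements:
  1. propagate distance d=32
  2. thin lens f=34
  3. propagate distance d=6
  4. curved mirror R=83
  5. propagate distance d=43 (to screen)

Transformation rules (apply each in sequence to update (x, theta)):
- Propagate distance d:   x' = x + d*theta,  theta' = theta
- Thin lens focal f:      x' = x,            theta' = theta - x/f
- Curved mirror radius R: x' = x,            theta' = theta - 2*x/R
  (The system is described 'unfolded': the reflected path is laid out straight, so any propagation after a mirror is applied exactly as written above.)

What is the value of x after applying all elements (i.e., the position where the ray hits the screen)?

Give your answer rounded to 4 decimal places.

Initial: x=5.0000 theta=0.0000
After 1 (propagate distance d=32): x=5.0000 theta=0.0000
After 2 (thin lens f=34): x=5.0000 theta=-5/34 (≈-0.1471)
After 3 (propagate distance d=6): x=70/17 (≈4.1176) theta=-5/34 (≈-0.1471)
After 4 (curved mirror R=83): x=70/17 (≈4.1176) theta=-695/2822 (≈-0.2463)
After 5 (propagate distance d=43 (to screen)): x=-18265/2822 (≈-6.4724) theta=-695/2822 (≈-0.2463)
Rounded to 4 decimal places: x = -6.4724

Answer: -6.4724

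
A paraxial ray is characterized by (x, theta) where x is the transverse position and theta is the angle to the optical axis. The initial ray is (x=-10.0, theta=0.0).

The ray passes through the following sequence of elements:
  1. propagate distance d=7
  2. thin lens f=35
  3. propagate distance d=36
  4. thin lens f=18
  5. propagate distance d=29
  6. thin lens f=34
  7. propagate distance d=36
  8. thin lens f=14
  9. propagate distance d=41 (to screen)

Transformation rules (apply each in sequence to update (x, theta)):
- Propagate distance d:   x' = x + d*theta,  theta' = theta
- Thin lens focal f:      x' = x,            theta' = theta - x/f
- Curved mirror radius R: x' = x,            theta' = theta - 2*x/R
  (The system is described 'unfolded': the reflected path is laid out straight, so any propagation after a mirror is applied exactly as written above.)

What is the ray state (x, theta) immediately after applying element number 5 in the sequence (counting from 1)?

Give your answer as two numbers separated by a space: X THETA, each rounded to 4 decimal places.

Initial: x=-10.0000 theta=0.0000
After 1 (propagate distance d=7): x=-10.0000 theta=0.0000
After 2 (thin lens f=35): x=-10.0000 theta=2/7 (≈0.2857)
After 3 (propagate distance d=36): x=2/7 (≈0.2857) theta=2/7 (≈0.2857)
After 4 (thin lens f=18): x=2/7 (≈0.2857) theta=17/63 (≈0.2698)
After 5 (propagate distance d=29): x=73/9 (≈8.1111) theta=17/63 (≈0.2698)
Rounded to 4 decimal places: x = 8.1111, theta = 0.2698

Answer: 8.1111 0.2698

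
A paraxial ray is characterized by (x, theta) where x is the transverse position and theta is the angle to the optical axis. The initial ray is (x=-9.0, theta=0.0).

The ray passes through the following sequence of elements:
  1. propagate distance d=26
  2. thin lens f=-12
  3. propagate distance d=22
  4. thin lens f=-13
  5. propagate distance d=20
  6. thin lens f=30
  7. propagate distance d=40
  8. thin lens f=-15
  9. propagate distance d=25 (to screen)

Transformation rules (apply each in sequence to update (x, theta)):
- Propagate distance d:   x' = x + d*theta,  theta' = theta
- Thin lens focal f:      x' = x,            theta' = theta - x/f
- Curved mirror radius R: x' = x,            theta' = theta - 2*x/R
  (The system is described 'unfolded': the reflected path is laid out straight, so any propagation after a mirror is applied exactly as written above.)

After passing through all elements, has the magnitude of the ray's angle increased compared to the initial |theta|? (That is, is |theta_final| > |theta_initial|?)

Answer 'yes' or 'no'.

Answer: yes

Derivation:
Initial: x=-9.0000 theta=0.0000
After 1 (propagate distance d=26): x=-9.0000 theta=0.0000
After 2 (thin lens f=-12): x=-9.0000 theta=-0.7500
After 3 (propagate distance d=22): x=-25.5000 theta=-0.7500
After 4 (thin lens f=-13): x=-25.5000 theta=-141/52 (≈-2.7115)
After 5 (propagate distance d=20): x=-2073/26 (≈-79.7308) theta=-141/52 (≈-2.7115)
After 6 (thin lens f=30): x=-2073/26 (≈-79.7308) theta=-7/130 (≈-0.0538)
After 7 (propagate distance d=40): x=-2129/26 (≈-81.8846) theta=-7/130 (≈-0.0538)
After 8 (thin lens f=-15): x=-2129/26 (≈-81.8846) theta=-215/39 (≈-5.5128)
After 9 (propagate distance d=25 (to screen)): x=-17137/78 (≈-219.7051) theta=-215/39 (≈-5.5128)
|theta_initial|=0.0000 |theta_final|=215/39 (≈5.5128) -> increased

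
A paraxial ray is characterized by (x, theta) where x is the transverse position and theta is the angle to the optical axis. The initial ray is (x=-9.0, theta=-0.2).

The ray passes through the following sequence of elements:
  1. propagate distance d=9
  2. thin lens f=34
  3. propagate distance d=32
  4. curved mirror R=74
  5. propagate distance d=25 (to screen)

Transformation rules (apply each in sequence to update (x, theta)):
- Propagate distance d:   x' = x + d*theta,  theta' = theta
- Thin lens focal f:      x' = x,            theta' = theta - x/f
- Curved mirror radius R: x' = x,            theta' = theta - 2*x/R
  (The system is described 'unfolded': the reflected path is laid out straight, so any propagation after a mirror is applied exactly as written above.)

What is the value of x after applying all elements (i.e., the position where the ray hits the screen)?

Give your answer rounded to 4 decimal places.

Answer: 0.6595

Derivation:
Initial: x=-9.0000 theta=-0.2000
After 1 (propagate distance d=9): x=-10.8000 theta=-0.2000
After 2 (thin lens f=34): x=-10.8000 theta=2/17 (≈0.1176)
After 3 (propagate distance d=32): x=-598/85 (≈-7.0353) theta=2/17 (≈0.1176)
After 4 (curved mirror R=74): x=-598/85 (≈-7.0353) theta=968/3145 (≈0.3078)
After 5 (propagate distance d=25 (to screen)): x=122/185 (≈0.6595) theta=968/3145 (≈0.3078)
Rounded to 4 decimal places: x = 0.6595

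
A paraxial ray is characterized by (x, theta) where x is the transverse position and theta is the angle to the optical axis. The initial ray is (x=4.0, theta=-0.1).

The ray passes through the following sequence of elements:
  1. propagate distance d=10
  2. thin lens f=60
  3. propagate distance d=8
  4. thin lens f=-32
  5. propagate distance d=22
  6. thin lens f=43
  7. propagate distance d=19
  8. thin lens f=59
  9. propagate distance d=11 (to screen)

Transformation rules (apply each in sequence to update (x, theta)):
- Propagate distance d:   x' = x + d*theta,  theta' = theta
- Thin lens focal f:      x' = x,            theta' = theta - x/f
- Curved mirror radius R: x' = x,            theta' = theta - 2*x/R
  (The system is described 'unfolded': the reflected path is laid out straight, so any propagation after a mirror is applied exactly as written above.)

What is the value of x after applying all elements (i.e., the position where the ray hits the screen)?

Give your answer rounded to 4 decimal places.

Initial: x=4.0000 theta=-0.1000
After 1 (propagate distance d=10): x=3.0000 theta=-0.1000
After 2 (thin lens f=60): x=3.0000 theta=-0.1500
After 3 (propagate distance d=8): x=1.8000 theta=-0.1500
After 4 (thin lens f=-32): x=1.8000 theta=-3/32 (≈-0.0938)
After 5 (propagate distance d=22): x=-0.2625 theta=-3/32 (≈-0.0938)
After 6 (thin lens f=43): x=-0.2625 theta=-603/6880 (≈-0.0876)
After 7 (propagate distance d=19): x=-13263/6880 (≈-1.9278) theta=-603/6880 (≈-0.0876)
After 8 (thin lens f=59): x=-13263/6880 (≈-1.9278) theta=-11157/202960 (≈-0.0550)
After 9 (propagate distance d=11 (to screen)): x=-1027971/405920 (≈-2.5324) theta=-11157/202960 (≈-0.0550)
Rounded to 4 decimal places: x = -2.5324

Answer: -2.5324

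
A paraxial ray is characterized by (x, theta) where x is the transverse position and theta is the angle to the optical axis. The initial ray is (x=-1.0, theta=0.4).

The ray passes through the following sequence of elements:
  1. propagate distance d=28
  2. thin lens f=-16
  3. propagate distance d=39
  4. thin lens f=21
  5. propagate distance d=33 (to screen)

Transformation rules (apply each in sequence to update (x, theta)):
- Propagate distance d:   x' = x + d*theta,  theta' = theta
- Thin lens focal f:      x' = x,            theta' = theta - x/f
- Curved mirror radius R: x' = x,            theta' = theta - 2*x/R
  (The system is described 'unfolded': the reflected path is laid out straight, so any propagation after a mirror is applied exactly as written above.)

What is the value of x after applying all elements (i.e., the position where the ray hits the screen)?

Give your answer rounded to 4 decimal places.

Answer: 5.2875

Derivation:
Initial: x=-1.0000 theta=0.4000
After 1 (propagate distance d=28): x=10.2000 theta=0.4000
After 2 (thin lens f=-16): x=10.2000 theta=1.0375
After 3 (propagate distance d=39): x=50.6625 theta=1.0375
After 4 (thin lens f=21): x=50.6625 theta=-1.3750
After 5 (propagate distance d=33 (to screen)): x=5.2875 theta=-1.3750
Rounded to 4 decimal places: x = 5.2875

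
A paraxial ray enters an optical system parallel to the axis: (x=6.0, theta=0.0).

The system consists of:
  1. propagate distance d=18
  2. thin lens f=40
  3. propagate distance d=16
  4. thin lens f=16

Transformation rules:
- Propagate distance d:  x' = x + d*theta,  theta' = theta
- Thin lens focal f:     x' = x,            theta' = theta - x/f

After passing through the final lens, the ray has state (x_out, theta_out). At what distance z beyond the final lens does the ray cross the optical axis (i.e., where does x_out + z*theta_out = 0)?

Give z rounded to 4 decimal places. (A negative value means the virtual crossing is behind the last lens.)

Answer: 9.6000

Derivation:
Initial: x=6.0000 theta=0.0000
After 1 (propagate distance d=18): x=6.0000 theta=0.0000
After 2 (thin lens f=40): x=6.0000 theta=-0.1500
After 3 (propagate distance d=16): x=3.6000 theta=-0.1500
After 4 (thin lens f=16): x=3.6000 theta=-0.3750
z_focus = -x_out/theta_out = -(3.6000)/(-0.3750) = 9.6000
Rounded to 4 decimal places: z = 9.6000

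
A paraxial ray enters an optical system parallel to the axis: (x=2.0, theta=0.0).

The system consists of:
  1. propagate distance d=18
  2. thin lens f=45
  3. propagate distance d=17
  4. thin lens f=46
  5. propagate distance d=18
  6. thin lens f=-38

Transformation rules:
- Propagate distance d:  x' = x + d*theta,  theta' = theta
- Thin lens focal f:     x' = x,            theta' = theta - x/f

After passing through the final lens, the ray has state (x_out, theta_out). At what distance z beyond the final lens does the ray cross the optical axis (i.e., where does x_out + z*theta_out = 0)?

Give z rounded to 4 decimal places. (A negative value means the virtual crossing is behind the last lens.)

Initial: x=2.0000 theta=0.0000
After 1 (propagate distance d=18): x=2.0000 theta=0.0000
After 2 (thin lens f=45): x=2.0000 theta=-2/45 (≈-0.0444)
After 3 (propagate distance d=17): x=56/45 (≈1.2444) theta=-2/45 (≈-0.0444)
After 4 (thin lens f=46): x=56/45 (≈1.2444) theta=-74/1035 (≈-0.0715)
After 5 (propagate distance d=18): x=-44/1035 (≈-0.0425) theta=-74/1035 (≈-0.0715)
After 6 (thin lens f=-38): x=-44/1035 (≈-0.0425) theta=-476/6555 (≈-0.0726)
z_focus = -x_out/theta_out = -(-44/1035)/(-476/6555) = -209/357 ≈ -0.5854
Rounded to 4 decimal places: z = -0.5854

Answer: -0.5854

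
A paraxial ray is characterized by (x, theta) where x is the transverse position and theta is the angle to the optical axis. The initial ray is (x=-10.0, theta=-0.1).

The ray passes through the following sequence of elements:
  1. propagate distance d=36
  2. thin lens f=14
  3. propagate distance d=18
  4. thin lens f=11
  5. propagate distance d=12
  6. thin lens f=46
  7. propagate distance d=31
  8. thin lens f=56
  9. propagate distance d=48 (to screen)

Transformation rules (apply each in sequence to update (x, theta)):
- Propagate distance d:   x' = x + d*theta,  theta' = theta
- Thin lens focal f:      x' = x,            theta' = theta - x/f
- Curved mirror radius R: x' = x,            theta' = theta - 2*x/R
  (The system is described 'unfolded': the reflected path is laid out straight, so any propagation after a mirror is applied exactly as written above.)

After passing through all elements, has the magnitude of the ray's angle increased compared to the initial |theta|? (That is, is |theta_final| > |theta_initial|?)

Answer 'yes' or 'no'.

Initial: x=-10.0000 theta=-0.1000
After 1 (propagate distance d=36): x=-13.6000 theta=-0.1000
After 2 (thin lens f=14): x=-13.6000 theta=61/70 (≈0.8714)
After 3 (propagate distance d=18): x=73/35 (≈2.0857) theta=61/70 (≈0.8714)
After 4 (thin lens f=11): x=73/35 (≈2.0857) theta=15/22 (≈0.6818)
After 5 (propagate distance d=12): x=3953/385 (≈10.2675) theta=15/22 (≈0.6818)
After 6 (thin lens f=46): x=3953/385 (≈10.2675) theta=4061/8855 (≈0.4586)
After 7 (propagate distance d=31): x=3942/161 (≈24.4845) theta=4061/8855 (≈0.4586)
After 8 (thin lens f=56): x=3942/161 (≈24.4845) theta=5303/247940 (≈0.0214)
After 9 (propagate distance d=48 (to screen)): x=1581306/61985 (≈25.5111) theta=5303/247940 (≈0.0214)
|theta_initial|=0.1000 |theta_final|=5303/247940 (≈0.0214) -> not increased

Answer: no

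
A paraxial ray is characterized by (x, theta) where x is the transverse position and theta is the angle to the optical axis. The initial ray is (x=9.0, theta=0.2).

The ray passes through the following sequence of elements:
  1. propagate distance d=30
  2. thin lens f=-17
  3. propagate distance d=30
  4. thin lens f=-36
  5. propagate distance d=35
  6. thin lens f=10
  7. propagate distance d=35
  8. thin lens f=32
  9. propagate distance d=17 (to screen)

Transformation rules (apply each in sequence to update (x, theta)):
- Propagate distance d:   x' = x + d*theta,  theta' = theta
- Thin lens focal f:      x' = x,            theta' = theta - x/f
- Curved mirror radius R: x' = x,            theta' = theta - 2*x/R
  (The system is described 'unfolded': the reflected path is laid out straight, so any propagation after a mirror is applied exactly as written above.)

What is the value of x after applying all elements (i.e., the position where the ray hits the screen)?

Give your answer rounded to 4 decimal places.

Answer: -297.4579

Derivation:
Initial: x=9.0000 theta=0.2000
After 1 (propagate distance d=30): x=15.0000 theta=0.2000
After 2 (thin lens f=-17): x=15.0000 theta=92/85 (≈1.0824)
After 3 (propagate distance d=30): x=807/17 (≈47.4706) theta=92/85 (≈1.0824)
After 4 (thin lens f=-36): x=807/17 (≈47.4706) theta=2449/1020 (≈2.4010)
After 5 (propagate distance d=35): x=26827/204 (≈131.5049) theta=2449/1020 (≈2.4010)
After 6 (thin lens f=10): x=26827/204 (≈131.5049) theta=-21929/2040 (≈-10.7495)
After 7 (propagate distance d=35): x=-33283/136 (≈-244.7279) theta=-21929/2040 (≈-10.7495)
After 8 (thin lens f=32): x=-33283/136 (≈-244.7279) theta=-202483/65280 (≈-3.1018)
After 9 (propagate distance d=17 (to screen)): x=-19418051/65280 (≈-297.4579) theta=-202483/65280 (≈-3.1018)
Rounded to 4 decimal places: x = -297.4579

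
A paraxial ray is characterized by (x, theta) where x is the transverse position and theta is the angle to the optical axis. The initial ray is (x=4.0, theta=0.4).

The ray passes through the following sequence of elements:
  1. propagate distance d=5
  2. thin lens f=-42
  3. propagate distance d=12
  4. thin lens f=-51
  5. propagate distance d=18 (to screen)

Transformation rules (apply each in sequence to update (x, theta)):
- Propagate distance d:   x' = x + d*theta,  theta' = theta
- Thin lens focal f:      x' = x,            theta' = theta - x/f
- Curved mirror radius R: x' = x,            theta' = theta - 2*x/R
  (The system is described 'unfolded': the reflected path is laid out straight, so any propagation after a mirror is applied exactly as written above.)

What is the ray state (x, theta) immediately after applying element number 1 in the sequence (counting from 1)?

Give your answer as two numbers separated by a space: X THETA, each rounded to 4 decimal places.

Initial: x=4.0000 theta=0.4000
After 1 (propagate distance d=5): x=6.0000 theta=0.4000
Rounded to 4 decimal places: x = 6.0000, theta = 0.4000

Answer: 6.0000 0.4000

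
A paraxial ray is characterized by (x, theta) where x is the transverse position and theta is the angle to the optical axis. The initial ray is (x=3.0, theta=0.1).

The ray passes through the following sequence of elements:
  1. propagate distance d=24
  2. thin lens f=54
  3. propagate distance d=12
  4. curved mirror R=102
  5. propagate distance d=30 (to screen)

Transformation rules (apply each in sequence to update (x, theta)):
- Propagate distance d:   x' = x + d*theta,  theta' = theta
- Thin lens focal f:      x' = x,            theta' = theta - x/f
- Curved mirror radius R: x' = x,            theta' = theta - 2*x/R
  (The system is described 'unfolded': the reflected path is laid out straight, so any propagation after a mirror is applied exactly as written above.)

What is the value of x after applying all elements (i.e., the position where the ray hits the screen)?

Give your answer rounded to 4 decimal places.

Initial: x=3.0000 theta=0.1000
After 1 (propagate distance d=24): x=5.4000 theta=0.1000
After 2 (thin lens f=54): x=5.4000 theta=0.0000
After 3 (propagate distance d=12): x=5.4000 theta=0.0000
After 4 (curved mirror R=102): x=5.4000 theta=-9/85 (≈-0.1059)
After 5 (propagate distance d=30 (to screen)): x=189/85 (≈2.2235) theta=-9/85 (≈-0.1059)
Rounded to 4 decimal places: x = 2.2235

Answer: 2.2235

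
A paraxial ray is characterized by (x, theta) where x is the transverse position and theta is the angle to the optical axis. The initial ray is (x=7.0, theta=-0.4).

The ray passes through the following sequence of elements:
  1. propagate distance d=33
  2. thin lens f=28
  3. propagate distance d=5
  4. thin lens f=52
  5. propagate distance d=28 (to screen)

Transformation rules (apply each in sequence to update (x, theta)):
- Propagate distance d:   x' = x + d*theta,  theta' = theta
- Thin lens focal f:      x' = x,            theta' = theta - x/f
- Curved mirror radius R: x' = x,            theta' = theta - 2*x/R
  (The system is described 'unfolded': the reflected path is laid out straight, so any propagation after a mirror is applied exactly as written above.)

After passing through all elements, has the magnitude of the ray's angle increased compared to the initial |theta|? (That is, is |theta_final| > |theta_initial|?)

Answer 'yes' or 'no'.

Initial: x=7.0000 theta=-0.4000
After 1 (propagate distance d=33): x=-6.2000 theta=-0.4000
After 2 (thin lens f=28): x=-6.2000 theta=-5/28 (≈-0.1786)
After 3 (propagate distance d=5): x=-993/140 (≈-7.0929) theta=-5/28 (≈-0.1786)
After 4 (thin lens f=52): x=-993/140 (≈-7.0929) theta=-307/7280 (≈-0.0422)
After 5 (propagate distance d=28 (to screen)): x=-7529/910 (≈-8.2736) theta=-307/7280 (≈-0.0422)
|theta_initial|=0.4000 |theta_final|=307/7280 (≈0.0422) -> not increased

Answer: no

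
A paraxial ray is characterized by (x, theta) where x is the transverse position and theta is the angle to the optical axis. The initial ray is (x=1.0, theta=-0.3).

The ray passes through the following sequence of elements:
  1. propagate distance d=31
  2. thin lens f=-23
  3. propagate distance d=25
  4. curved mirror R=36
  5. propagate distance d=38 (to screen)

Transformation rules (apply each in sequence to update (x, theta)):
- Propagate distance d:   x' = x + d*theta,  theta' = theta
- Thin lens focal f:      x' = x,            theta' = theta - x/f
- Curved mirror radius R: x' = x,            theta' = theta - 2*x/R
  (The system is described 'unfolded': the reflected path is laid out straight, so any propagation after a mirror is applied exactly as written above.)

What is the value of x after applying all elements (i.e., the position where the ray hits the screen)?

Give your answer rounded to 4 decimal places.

Answer: 2.4667

Derivation:
Initial: x=1.0000 theta=-0.3000
After 1 (propagate distance d=31): x=-8.3000 theta=-0.3000
After 2 (thin lens f=-23): x=-8.3000 theta=-76/115 (≈-0.6609)
After 3 (propagate distance d=25): x=-5709/230 (≈-24.8217) theta=-76/115 (≈-0.6609)
After 4 (curved mirror R=36): x=-5709/230 (≈-24.8217) theta=991/1380 (≈0.7181)
After 5 (propagate distance d=38 (to screen)): x=37/15 (≈2.4667) theta=991/1380 (≈0.7181)
Rounded to 4 decimal places: x = 2.4667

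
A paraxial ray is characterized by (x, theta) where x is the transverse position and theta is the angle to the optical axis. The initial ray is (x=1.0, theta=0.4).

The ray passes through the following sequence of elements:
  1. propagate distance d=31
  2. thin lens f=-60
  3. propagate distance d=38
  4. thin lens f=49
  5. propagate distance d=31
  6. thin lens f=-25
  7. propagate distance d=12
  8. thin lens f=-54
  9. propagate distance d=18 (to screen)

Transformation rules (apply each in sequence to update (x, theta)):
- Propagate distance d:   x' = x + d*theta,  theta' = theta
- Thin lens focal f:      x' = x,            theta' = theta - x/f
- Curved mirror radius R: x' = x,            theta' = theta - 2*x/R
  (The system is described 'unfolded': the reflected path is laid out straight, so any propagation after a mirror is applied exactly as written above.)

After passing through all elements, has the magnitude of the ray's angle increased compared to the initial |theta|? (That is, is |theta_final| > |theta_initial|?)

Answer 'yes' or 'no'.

Answer: yes

Derivation:
Initial: x=1.0000 theta=0.4000
After 1 (propagate distance d=31): x=13.4000 theta=0.4000
After 2 (thin lens f=-60): x=13.4000 theta=187/300 (≈0.6233)
After 3 (propagate distance d=38): x=5563/150 (≈37.0867) theta=187/300 (≈0.6233)
After 4 (thin lens f=49): x=5563/150 (≈37.0867) theta=-1963/14700 (≈-0.1335)
After 5 (propagate distance d=31): x=484321/14700 (≈32.9470) theta=-1963/14700 (≈-0.1335)
After 6 (thin lens f=-25): x=484321/14700 (≈32.9470) theta=10363/8750 (≈1.1843)
After 7 (propagate distance d=12): x=17330977/367500 (≈47.1591) theta=10363/8750 (≈1.1843)
After 8 (thin lens f=-54): x=17330977/367500 (≈47.1591) theta=40834261/19845000 (≈2.0577)
After 9 (propagate distance d=18 (to screen)): x=23206798/275625 (≈84.1970) theta=40834261/19845000 (≈2.0577)
|theta_initial|=0.4000 |theta_final|=40834261/19845000 (≈2.0577) -> increased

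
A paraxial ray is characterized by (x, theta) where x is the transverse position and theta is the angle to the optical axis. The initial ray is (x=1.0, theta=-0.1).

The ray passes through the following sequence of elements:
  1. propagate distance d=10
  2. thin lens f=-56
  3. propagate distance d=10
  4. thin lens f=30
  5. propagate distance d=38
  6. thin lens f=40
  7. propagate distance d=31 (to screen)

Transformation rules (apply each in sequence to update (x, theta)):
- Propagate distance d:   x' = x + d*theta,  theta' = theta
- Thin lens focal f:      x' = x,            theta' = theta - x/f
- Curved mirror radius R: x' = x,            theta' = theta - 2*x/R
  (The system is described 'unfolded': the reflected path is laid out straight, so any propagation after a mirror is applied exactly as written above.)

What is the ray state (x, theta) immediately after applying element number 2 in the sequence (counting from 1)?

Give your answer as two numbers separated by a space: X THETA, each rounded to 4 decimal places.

Initial: x=1.0000 theta=-0.1000
After 1 (propagate distance d=10): x=0.0000 theta=-0.1000
After 2 (thin lens f=-56): x=0.0000 theta=-0.1000
Rounded to 4 decimal places: x = 0.0000, theta = -0.1000

Answer: 0.0000 -0.1000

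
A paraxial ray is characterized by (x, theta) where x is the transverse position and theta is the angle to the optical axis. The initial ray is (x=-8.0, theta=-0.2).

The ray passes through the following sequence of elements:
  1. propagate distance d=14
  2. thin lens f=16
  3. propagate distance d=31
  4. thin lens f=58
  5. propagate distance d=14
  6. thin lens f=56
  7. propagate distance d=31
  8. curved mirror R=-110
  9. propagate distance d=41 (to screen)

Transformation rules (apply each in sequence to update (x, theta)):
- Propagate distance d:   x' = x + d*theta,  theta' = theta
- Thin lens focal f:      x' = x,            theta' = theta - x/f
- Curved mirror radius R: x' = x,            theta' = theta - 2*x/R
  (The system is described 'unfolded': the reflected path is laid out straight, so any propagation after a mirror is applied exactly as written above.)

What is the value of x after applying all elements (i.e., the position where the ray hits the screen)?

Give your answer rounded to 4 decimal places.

Initial: x=-8.0000 theta=-0.2000
After 1 (propagate distance d=14): x=-10.8000 theta=-0.2000
After 2 (thin lens f=16): x=-10.8000 theta=0.4750
After 3 (propagate distance d=31): x=3.9250 theta=0.4750
After 4 (thin lens f=58): x=3.9250 theta=189/464 (≈0.4073)
After 5 (propagate distance d=14): x=1396/145 (≈9.6276) theta=189/464 (≈0.4073)
After 6 (thin lens f=56): x=1396/145 (≈9.6276) theta=3823/16240 (≈0.2354)
After 7 (propagate distance d=31): x=54973/3248 (≈16.9252) theta=3823/16240 (≈0.2354)
After 8 (curved mirror R=-110): x=54973/3248 (≈16.9252) theta=48513/89320 (≈0.5431)
After 9 (propagate distance d=41 (to screen)): x=7001581/178640 (≈39.1938) theta=48513/89320 (≈0.5431)
Rounded to 4 decimal places: x = 39.1938

Answer: 39.1938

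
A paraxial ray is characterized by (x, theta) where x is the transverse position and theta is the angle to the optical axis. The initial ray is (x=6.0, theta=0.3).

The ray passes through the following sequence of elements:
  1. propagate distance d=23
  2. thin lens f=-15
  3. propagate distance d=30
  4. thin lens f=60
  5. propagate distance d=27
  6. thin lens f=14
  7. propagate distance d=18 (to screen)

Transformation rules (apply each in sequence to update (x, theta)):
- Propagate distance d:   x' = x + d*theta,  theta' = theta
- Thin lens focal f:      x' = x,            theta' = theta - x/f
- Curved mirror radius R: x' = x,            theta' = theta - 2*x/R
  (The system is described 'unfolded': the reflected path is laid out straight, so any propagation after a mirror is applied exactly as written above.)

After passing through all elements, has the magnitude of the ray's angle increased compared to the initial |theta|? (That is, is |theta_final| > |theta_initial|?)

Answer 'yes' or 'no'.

Answer: yes

Derivation:
Initial: x=6.0000 theta=0.3000
After 1 (propagate distance d=23): x=12.9000 theta=0.3000
After 2 (thin lens f=-15): x=12.9000 theta=1.1600
After 3 (propagate distance d=30): x=47.7000 theta=1.1600
After 4 (thin lens f=60): x=47.7000 theta=0.3650
After 5 (propagate distance d=27): x=57.5550 theta=0.3650
After 6 (thin lens f=14): x=57.5550 theta=-10489/2800 (≈-3.7461)
After 7 (propagate distance d=18 (to screen)): x=-1728/175 (≈-9.8743) theta=-10489/2800 (≈-3.7461)
|theta_initial|=0.3000 |theta_final|=10489/2800 (≈3.7461) -> increased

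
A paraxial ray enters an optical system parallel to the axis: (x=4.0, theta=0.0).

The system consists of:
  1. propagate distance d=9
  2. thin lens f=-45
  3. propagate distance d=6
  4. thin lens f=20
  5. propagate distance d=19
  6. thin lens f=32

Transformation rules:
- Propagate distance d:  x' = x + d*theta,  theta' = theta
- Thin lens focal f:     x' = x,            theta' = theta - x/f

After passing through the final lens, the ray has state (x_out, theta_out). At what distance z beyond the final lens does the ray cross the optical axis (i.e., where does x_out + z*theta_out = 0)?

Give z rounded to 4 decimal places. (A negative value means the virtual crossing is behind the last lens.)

Answer: 9.6922

Derivation:
Initial: x=4.0000 theta=0.0000
After 1 (propagate distance d=9): x=4.0000 theta=0.0000
After 2 (thin lens f=-45): x=4.0000 theta=4/45 (≈0.0889)
After 3 (propagate distance d=6): x=68/15 (≈4.5333) theta=4/45 (≈0.0889)
After 4 (thin lens f=20): x=68/15 (≈4.5333) theta=-31/225 (≈-0.1378)
After 5 (propagate distance d=19): x=431/225 (≈1.9156) theta=-31/225 (≈-0.1378)
After 6 (thin lens f=32): x=431/225 (≈1.9156) theta=-1423/7200 (≈-0.1976)
z_focus = -x_out/theta_out = -(431/225)/(-1423/7200) = 13792/1423 ≈ 9.6922
Rounded to 4 decimal places: z = 9.6922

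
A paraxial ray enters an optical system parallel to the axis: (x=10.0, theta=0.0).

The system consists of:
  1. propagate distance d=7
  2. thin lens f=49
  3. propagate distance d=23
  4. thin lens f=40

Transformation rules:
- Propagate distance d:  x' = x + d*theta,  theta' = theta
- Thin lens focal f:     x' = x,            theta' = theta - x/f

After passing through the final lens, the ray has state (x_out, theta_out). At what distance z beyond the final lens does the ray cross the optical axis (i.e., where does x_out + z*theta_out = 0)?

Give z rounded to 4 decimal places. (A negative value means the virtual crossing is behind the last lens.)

Answer: 15.7576

Derivation:
Initial: x=10.0000 theta=0.0000
After 1 (propagate distance d=7): x=10.0000 theta=0.0000
After 2 (thin lens f=49): x=10.0000 theta=-10/49 (≈-0.2041)
After 3 (propagate distance d=23): x=260/49 (≈5.3061) theta=-10/49 (≈-0.2041)
After 4 (thin lens f=40): x=260/49 (≈5.3061) theta=-33/98 (≈-0.3367)
z_focus = -x_out/theta_out = -(260/49)/(-33/98) = 520/33 ≈ 15.7576
Rounded to 4 decimal places: z = 15.7576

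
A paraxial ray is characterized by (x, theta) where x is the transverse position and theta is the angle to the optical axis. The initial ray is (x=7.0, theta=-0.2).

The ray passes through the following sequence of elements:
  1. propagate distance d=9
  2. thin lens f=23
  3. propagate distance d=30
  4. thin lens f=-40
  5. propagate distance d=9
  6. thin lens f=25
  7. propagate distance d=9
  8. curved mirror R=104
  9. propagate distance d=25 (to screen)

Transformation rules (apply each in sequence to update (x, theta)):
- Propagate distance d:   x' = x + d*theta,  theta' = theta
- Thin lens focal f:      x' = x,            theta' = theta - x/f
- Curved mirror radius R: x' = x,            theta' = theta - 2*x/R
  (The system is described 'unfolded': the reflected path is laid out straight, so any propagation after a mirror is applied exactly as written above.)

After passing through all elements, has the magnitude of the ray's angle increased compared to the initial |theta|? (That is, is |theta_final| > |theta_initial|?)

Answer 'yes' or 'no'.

Initial: x=7.0000 theta=-0.2000
After 1 (propagate distance d=9): x=5.2000 theta=-0.2000
After 2 (thin lens f=23): x=5.2000 theta=-49/115 (≈-0.4261)
After 3 (propagate distance d=30): x=-872/115 (≈-7.5826) theta=-49/115 (≈-0.4261)
After 4 (thin lens f=-40): x=-872/115 (≈-7.5826) theta=-354/575 (≈-0.6157)
After 5 (propagate distance d=9): x=-7546/575 (≈-13.1235) theta=-354/575 (≈-0.6157)
After 6 (thin lens f=25): x=-7546/575 (≈-13.1235) theta=-1304/14375 (≈-0.0907)
After 7 (propagate distance d=9): x=-200386/14375 (≈-13.9399) theta=-1304/14375 (≈-0.0907)
After 8 (curved mirror R=104): x=-200386/14375 (≈-13.9399) theta=66289/373750 (≈0.1774)
After 9 (propagate distance d=25 (to screen)): x=-3552811/373750 (≈-9.5058) theta=66289/373750 (≈0.1774)
|theta_initial|=0.2000 |theta_final|=66289/373750 (≈0.1774) -> not increased

Answer: no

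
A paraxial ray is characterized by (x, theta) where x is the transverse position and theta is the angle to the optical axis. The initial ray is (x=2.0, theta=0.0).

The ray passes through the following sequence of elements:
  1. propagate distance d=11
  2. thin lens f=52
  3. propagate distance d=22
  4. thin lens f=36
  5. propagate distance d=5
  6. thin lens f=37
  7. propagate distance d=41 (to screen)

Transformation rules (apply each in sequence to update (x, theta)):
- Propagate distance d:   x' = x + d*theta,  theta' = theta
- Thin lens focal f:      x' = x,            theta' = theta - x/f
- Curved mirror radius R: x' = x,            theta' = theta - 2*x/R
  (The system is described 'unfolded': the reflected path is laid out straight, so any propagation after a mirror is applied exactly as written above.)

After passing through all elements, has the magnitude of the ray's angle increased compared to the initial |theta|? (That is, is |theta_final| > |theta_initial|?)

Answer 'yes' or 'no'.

Answer: yes

Derivation:
Initial: x=2.0000 theta=0.0000
After 1 (propagate distance d=11): x=2.0000 theta=0.0000
After 2 (thin lens f=52): x=2.0000 theta=-1/26 (≈-0.0385)
After 3 (propagate distance d=22): x=15/13 (≈1.1538) theta=-1/26 (≈-0.0385)
After 4 (thin lens f=36): x=15/13 (≈1.1538) theta=-11/156 (≈-0.0705)
After 5 (propagate distance d=5): x=125/156 (≈0.8013) theta=-11/156 (≈-0.0705)
After 6 (thin lens f=37): x=125/156 (≈0.8013) theta=-133/1443 (≈-0.0922)
After 7 (propagate distance d=41 (to screen)): x=-5729/1924 (≈-2.9777) theta=-133/1443 (≈-0.0922)
|theta_initial|=0.0000 |theta_final|=133/1443 (≈0.0922) -> increased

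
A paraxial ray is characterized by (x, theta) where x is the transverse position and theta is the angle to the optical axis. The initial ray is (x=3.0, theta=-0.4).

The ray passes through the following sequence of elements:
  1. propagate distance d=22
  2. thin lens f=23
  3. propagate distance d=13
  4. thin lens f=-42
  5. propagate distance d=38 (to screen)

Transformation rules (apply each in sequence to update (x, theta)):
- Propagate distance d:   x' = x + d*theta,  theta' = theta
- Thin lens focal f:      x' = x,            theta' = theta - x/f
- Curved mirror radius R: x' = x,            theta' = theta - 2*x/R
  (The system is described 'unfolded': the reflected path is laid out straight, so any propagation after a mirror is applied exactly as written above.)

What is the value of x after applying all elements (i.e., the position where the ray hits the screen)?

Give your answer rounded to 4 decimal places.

Answer: -20.3255

Derivation:
Initial: x=3.0000 theta=-0.4000
After 1 (propagate distance d=22): x=-5.8000 theta=-0.4000
After 2 (thin lens f=23): x=-5.8000 theta=-17/115 (≈-0.1478)
After 3 (propagate distance d=13): x=-888/115 (≈-7.7217) theta=-17/115 (≈-0.1478)
After 4 (thin lens f=-42): x=-888/115 (≈-7.7217) theta=-267/805 (≈-0.3317)
After 5 (propagate distance d=38 (to screen)): x=-16362/805 (≈-20.3255) theta=-267/805 (≈-0.3317)
Rounded to 4 decimal places: x = -20.3255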